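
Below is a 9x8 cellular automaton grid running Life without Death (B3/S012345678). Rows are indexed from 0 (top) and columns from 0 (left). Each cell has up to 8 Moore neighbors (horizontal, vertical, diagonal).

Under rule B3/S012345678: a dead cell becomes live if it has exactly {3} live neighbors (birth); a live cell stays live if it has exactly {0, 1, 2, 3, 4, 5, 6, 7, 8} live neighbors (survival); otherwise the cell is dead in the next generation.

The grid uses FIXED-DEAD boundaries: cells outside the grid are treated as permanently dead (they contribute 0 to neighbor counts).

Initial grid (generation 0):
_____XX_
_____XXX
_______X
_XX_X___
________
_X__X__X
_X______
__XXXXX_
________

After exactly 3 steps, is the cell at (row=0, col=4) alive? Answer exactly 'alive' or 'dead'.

Simulating step by step:
Generation 0 (given above): 18 live cells
Generation 1: 27 live cells
_____XXX
_____XXX
_____X_X
_XX_X___
_XXX____
_X__X__X
_X____X_
__XXXXX_
___XXX__
Generation 2: 36 live cells
_____XXX
____XXXX
____XX_X
_XX_X___
XXXXX___
XX_XX__X
_X____XX
__XXXXX_
__XXXXX_
Generation 3: 43 live cells
____XXXX
____XXXX
____XX_X
XXX_X___
XXXXXX__
XX_XXXXX
XX____XX
_XXXXXX_
__XXXXX_

Cell (0,4) at generation 3: 1 -> alive

Answer: alive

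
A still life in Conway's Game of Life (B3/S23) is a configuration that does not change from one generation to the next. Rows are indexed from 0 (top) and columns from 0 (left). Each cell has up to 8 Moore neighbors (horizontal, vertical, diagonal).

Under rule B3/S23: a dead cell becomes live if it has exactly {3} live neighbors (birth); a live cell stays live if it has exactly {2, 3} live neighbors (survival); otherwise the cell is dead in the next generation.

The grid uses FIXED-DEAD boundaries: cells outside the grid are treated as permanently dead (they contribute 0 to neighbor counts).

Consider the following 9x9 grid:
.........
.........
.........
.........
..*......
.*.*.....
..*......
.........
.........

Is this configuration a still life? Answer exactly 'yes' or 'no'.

Compute generation 1 and compare to generation 0 (given above):
Generation 1:
.........
.........
.........
.........
..*......
.*.*.....
..*......
.........
.........
The grids are IDENTICAL -> still life.

Answer: yes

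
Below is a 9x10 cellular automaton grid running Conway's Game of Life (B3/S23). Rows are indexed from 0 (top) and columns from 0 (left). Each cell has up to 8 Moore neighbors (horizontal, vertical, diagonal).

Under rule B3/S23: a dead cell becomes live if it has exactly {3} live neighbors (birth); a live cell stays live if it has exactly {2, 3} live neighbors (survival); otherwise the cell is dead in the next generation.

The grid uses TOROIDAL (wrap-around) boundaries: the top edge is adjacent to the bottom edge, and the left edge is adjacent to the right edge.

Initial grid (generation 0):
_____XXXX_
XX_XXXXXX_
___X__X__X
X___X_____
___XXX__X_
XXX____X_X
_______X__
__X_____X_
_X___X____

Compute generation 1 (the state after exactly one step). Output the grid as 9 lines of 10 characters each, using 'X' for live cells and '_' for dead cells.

Answer: XXX_____XX
X_XX______
_XXX__X_XX
_________X
__XXXX__X_
XXXXX_XX_X
X_X____X_X
__________
_____X__X_

Derivation:
Simulating step by step:
Generation 0 (given above): 31 live cells
Generation 1: 34 live cells
(generation 1 grid is the final answer)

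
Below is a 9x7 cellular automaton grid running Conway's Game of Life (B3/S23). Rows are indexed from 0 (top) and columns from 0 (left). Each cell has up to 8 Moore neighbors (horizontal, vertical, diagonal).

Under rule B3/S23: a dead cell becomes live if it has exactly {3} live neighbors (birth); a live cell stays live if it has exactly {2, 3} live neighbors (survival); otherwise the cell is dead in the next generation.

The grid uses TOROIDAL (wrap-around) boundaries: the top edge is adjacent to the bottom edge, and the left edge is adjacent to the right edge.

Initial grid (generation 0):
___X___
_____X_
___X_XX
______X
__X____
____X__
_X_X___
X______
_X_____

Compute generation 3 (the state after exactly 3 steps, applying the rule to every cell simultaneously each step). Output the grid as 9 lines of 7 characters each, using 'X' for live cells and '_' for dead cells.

Simulating step by step:
Generation 0 (given above): 12 live cells
Generation 1: 12 live cells
_______
_____XX
____XXX
_____XX
_______
__XX___
_______
XXX____
_______
Generation 2: 9 live cells
_______
____X_X
X___X__
____X_X
_______
_______
___X___
_X_____
_X_____
Generation 3: 7 live cells
(generation 3 grid is the final answer)

Answer: _______
_____X_
X__XX_X
_____X_
_______
_______
_______
__X____
_______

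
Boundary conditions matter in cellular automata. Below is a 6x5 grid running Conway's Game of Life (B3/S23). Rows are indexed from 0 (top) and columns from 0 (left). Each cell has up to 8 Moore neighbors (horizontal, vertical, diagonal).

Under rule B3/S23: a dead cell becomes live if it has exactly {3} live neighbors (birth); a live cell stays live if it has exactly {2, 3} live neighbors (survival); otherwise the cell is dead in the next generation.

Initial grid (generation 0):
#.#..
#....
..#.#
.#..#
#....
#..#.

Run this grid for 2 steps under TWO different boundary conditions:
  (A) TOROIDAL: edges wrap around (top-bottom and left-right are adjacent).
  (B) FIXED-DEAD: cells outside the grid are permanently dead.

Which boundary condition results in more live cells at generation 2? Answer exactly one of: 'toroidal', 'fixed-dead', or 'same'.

Answer: toroidal

Derivation:
Under TOROIDAL boundary, generation 2:
##...
.###.
.#...
.#.#.
.##..
#...#
Population = 12

Under FIXED-DEAD boundary, generation 2:
.....
.....
...##
.#...
###..
.....
Population = 6

Comparison: toroidal=12, fixed-dead=6 -> toroidal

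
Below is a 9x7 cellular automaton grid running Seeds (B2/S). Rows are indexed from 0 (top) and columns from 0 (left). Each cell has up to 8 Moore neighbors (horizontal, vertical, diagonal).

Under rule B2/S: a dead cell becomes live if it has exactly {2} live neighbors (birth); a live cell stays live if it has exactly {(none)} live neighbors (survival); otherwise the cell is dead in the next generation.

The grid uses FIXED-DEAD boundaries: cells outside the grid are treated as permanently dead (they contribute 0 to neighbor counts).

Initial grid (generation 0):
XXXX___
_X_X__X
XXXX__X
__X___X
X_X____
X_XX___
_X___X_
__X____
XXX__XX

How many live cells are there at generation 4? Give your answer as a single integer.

Simulating step by step:
Generation 0 (given above): 27 live cells
Generation 1: 10 live cells
____X__
_____X_
____X__
_____X_
_______
____X__
X___X__
___XX__
___X___
Generation 2: 11 live cells
_____X_
___X___
______X
____X__
____XX_
___X_X_
_______
__X__X_
__X____
Generation 3: 19 live cells
____X__
____XXX
___XXX_
___X__X
______X
______X
__XX_XX
_X_X___
_X_X___
Generation 4: 13 live cells
___X__X
_______
__X____
__X____
_______
__XXX__
_X_____
X____XX
X___X__
Population at generation 4: 13

Answer: 13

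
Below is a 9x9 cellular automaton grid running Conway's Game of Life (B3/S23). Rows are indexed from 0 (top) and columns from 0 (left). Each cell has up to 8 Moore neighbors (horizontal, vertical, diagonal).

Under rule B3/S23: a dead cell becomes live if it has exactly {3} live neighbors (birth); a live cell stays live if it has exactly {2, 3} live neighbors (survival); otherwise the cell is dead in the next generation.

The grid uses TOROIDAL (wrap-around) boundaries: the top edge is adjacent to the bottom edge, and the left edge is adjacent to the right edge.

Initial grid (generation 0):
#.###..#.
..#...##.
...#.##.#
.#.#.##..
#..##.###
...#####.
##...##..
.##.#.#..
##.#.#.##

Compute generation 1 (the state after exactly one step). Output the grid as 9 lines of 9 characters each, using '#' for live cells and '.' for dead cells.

Answer: #...##...
.##......
...#.....
...#.....
#.......#
.###.....
##.......
...##....
.....#.#.

Derivation:
Simulating step by step:
Generation 0 (given above): 41 live cells
Generation 1: 18 live cells
(generation 1 grid is the final answer)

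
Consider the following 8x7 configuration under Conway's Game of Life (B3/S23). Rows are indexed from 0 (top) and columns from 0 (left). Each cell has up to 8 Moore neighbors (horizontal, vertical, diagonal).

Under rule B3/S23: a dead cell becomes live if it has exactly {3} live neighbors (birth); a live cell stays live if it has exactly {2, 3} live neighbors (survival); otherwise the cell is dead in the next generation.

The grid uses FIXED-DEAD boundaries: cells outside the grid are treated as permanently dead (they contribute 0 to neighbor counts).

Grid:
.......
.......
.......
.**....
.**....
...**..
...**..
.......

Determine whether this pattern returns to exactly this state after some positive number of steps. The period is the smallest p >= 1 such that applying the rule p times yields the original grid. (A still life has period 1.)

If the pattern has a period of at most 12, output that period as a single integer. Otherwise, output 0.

Answer: 2

Derivation:
Simulating and comparing each generation to the original:
Gen 0 (original, given above): 8 live cells
Gen 1: 6 live cells, differs from original
Gen 2: 8 live cells, MATCHES original -> period = 2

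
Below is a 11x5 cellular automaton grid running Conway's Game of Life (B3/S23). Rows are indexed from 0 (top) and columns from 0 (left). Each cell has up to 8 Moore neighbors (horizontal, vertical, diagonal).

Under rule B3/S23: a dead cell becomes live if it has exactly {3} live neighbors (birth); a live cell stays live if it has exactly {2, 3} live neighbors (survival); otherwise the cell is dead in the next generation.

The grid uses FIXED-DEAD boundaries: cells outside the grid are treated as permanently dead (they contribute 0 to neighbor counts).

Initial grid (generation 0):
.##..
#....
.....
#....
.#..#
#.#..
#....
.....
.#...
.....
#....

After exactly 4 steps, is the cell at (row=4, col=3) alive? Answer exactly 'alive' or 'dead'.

Answer: dead

Derivation:
Simulating step by step:
Generation 0 (given above): 11 live cells
Generation 1: 6 live cells
.#...
.#...
.....
.....
##...
#....
.#...
.....
.....
.....
.....
Generation 2: 3 live cells
.....
.....
.....
.....
##...
#....
.....
.....
.....
.....
.....
Generation 3: 4 live cells
.....
.....
.....
.....
##...
##...
.....
.....
.....
.....
.....
Generation 4: 4 live cells
.....
.....
.....
.....
##...
##...
.....
.....
.....
.....
.....

Cell (4,3) at generation 4: 0 -> dead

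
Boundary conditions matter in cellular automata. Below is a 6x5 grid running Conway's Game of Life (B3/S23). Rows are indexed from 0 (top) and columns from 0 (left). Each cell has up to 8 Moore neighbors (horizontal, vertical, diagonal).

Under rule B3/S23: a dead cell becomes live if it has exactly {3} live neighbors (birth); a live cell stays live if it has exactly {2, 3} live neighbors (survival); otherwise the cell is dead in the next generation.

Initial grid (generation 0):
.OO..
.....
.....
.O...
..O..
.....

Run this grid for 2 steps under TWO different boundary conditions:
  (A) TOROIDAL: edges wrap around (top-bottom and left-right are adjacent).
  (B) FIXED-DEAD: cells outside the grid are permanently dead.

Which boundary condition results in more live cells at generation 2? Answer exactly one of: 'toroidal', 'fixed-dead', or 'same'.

Answer: same

Derivation:
Under TOROIDAL boundary, generation 2:
.....
.....
.....
.....
.....
.....
Population = 0

Under FIXED-DEAD boundary, generation 2:
.....
.....
.....
.....
.....
.....
Population = 0

Comparison: toroidal=0, fixed-dead=0 -> same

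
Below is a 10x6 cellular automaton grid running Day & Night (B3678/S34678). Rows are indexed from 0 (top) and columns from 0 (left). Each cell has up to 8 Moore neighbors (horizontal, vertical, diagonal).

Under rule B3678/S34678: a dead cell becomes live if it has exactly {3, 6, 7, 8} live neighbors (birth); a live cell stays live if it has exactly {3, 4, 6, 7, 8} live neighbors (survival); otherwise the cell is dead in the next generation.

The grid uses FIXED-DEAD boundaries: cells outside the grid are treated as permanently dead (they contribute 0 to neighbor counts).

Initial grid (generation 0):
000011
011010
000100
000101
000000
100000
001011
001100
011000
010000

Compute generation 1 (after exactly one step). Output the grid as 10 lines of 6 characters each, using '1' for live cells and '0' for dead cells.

Simulating step by step:
Generation 0 (given above): 17 live cells
Generation 1: 13 live cells
(generation 1 grid is the final answer)

Answer: 000100
000011
000100
000010
000000
000000
010000
001110
011100
001000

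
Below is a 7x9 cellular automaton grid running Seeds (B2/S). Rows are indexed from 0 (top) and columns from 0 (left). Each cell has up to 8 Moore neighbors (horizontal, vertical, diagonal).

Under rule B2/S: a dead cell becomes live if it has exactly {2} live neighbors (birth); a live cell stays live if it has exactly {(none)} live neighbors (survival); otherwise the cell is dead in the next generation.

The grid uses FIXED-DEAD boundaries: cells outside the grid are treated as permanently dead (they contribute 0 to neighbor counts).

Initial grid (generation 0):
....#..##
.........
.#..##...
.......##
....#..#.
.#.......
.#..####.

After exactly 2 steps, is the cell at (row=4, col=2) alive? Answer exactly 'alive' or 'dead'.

Simulating step by step:
Generation 0 (given above): 16 live cells
Generation 1: 15 live cells
.........
...#..###
......###
...#.....
......#..
#.##....#
#.#......
Generation 2: 13 live cells
......#.#
.....#...
..####...
.....#..#
.#..#..#.
.......#.
.........

Cell (4,2) at generation 2: 0 -> dead

Answer: dead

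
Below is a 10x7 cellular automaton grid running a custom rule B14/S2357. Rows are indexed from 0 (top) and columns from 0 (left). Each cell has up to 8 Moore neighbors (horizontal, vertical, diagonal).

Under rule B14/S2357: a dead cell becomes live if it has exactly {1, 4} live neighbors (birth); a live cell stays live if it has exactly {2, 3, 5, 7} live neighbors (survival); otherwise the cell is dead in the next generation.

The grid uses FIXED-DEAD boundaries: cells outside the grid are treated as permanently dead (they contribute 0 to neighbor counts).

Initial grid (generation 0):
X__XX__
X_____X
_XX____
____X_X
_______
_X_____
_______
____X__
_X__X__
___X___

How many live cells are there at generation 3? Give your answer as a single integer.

Simulating step by step:
Generation 0 (given above): 14 live cells
Generation 1: 29 live cells
__X___X
XX_____
_X__X__
X______
XXXXX_X
X_X____
XXXXXX_
XXX____
X___X__
XX___X_
Generation 2: 31 live cells
___X_X_
XX__X_X
XX_X_X_
X_XX__X
XXXX___
_____X_
_XX_X_X
____X_X
______X
XXXX__X
Generation 3: 25 live cells
_____X_
XXX__XX
_X_XXX_
____X__
X__X___
___X_X_
X___X_X
X_____X
_____XX
_XX_X__
Population at generation 3: 25

Answer: 25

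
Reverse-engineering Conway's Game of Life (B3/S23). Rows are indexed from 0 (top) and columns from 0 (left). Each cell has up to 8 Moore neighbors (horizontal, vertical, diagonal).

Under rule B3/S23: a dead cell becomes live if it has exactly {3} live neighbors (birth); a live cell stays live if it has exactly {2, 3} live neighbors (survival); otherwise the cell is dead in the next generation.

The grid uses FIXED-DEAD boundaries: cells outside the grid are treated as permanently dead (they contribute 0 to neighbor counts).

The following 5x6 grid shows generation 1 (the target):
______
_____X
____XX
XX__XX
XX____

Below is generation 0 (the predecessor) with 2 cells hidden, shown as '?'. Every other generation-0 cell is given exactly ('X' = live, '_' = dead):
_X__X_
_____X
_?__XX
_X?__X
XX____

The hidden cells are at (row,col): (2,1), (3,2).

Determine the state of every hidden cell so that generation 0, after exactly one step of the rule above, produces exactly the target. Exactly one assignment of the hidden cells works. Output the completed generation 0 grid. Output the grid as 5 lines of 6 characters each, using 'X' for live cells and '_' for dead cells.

Hidden generation-0 cells (in order): (2,1), (3,2).
A hidden cell only influences target cells in its own 3x3 neighborhood. Try each of the 2^2 = 4 assignments, step the completed generation 0 forward once under B3/S23, and compare with the target:
  (2,1)=_ (3,2)=_ -> step reproduces the target at every cell -> ACCEPT
  (2,1)=_ (3,2)=X -> step gives (3,2)='X' but target has '_' -> reject
  (2,1)=X (3,2)=_ -> step gives (3,0)='_' but target has 'X' -> reject
  (2,1)=X (3,2)=X -> step gives (2,1)='X' but target has '_' -> reject
Unique solution: (2,1)=dead, (3,2)=dead.
Check: live-neighbor counts of every cell in the completed generation 0:
101112
111243
111133
322132
222011
Applying B3/S23 to generation 0 with these counts gives:
______
_____X
____XX
XX__XX
XX____
which matches the target exactly.

Answer: _X__X_
_____X
____XX
_X___X
XX____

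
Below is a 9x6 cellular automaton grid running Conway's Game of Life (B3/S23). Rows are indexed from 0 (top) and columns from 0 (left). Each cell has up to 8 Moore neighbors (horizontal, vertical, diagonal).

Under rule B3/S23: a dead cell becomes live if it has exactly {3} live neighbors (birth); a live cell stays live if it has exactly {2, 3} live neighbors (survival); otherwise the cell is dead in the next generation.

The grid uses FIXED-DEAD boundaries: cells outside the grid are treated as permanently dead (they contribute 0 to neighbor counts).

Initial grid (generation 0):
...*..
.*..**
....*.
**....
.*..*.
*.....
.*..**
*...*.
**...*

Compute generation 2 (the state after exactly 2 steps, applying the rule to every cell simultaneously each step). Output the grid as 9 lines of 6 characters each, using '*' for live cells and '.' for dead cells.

Simulating step by step:
Generation 0 (given above): 18 live cells
Generation 1: 23 live cells
....*.
...***
**..**
**....
.*....
**..**
**..**
*...*.
**....
Generation 2: 19 live cells
(generation 2 grid is the final answer)

Answer: ...***
...*..
****.*
..*...
..*...
..*.**
...*..
....**
**....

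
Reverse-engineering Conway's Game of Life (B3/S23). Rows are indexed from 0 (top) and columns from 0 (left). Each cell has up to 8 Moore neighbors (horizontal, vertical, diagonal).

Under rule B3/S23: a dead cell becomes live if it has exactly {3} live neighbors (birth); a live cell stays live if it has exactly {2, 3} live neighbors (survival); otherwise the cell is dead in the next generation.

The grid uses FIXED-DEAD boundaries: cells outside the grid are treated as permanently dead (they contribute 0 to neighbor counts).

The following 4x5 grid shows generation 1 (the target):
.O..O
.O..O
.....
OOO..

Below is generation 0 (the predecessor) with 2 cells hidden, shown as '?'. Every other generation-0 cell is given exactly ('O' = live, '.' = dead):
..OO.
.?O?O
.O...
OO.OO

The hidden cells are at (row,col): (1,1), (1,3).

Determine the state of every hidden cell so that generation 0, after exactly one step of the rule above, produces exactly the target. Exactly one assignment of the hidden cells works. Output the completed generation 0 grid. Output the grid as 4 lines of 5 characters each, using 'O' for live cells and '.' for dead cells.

Answer: ..OO.
.OOOO
.O...
OO.OO

Derivation:
Hidden generation-0 cells (in order): (1,1), (1,3).
A hidden cell only influences target cells in its own 3x3 neighborhood. Try each of the 2^2 = 4 assignments, step the completed generation 0 forward once under B3/S23, and compare with the target:
  (1,1)=. (1,3)=. -> step gives (0,1)='.' but target has 'O' -> reject
  (1,1)=. (1,3)=O -> step gives (0,1)='.' but target has 'O' -> reject
  (1,1)=O (1,3)=. -> step gives (0,2)='O' but target has '.' -> reject
  (1,1)=O (1,3)=O -> step reproduces the target at every cell -> ACCEPT
Unique solution: (1,1)=live, (1,3)=live.
Check: live-neighbor counts of every cell in the completed generation 0:
13443
23542
44654
22311
Applying B3/S23 to generation 0 with these counts gives:
.O..O
.O..O
.....
OOO..
which matches the target exactly.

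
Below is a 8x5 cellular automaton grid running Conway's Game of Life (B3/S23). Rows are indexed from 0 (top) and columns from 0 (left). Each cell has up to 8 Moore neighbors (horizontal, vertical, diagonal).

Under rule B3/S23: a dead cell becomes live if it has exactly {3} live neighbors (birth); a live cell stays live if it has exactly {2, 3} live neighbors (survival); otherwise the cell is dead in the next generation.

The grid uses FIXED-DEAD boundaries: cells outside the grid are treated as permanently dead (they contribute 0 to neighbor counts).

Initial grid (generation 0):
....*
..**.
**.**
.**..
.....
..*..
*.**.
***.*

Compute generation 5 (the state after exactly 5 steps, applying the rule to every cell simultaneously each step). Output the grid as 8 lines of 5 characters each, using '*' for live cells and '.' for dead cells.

Simulating step by step:
Generation 0 (given above): 17 live cells
Generation 1: 17 live cells
...*.
.**..
*...*
****.
.**..
.***.
*....
*.*..
Generation 2: 12 live cells
..*..
.***.
*....
*..*.
.....
*..*.
*..*.
.*...
Generation 3: 11 live cells
.***.
.***.
*..*.
.....
.....
.....
***..
.....
Generation 4: 9 live cells
.*.*.
*...*
.*.*.
.....
.....
.*...
.*...
.*...
Generation 5: 7 live cells
(generation 5 grid is the final answer)

Answer: .....
**.**
.....
.....
.....
.....
***..
.....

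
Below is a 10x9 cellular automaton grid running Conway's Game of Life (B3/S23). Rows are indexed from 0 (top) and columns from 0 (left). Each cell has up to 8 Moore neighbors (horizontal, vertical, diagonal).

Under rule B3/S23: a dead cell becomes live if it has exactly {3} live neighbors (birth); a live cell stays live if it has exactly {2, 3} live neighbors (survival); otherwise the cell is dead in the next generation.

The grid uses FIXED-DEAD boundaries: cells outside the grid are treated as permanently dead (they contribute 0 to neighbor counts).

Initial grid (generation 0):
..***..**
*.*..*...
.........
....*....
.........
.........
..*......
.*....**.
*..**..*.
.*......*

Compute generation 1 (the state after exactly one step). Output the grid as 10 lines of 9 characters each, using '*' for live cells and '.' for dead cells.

Simulating step by step:
Generation 0 (given above): 19 live cells
Generation 1: 18 live cells
(generation 1 grid is the final answer)

Answer: .****....
.**.*....
.........
.........
.........
.........
.........
.***..**.
***...***
.........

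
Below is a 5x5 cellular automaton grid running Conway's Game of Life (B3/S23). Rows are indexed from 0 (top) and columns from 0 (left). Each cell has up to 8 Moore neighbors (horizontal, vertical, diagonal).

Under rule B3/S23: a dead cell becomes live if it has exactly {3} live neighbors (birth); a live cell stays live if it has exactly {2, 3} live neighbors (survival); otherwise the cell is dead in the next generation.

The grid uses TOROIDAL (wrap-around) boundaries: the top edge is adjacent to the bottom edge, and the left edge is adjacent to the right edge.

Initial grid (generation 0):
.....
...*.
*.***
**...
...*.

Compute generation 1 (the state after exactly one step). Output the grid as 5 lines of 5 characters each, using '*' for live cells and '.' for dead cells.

Answer: .....
..**.
*.**.
**...
.....

Derivation:
Simulating step by step:
Generation 0 (given above): 8 live cells
Generation 1: 7 live cells
(generation 1 grid is the final answer)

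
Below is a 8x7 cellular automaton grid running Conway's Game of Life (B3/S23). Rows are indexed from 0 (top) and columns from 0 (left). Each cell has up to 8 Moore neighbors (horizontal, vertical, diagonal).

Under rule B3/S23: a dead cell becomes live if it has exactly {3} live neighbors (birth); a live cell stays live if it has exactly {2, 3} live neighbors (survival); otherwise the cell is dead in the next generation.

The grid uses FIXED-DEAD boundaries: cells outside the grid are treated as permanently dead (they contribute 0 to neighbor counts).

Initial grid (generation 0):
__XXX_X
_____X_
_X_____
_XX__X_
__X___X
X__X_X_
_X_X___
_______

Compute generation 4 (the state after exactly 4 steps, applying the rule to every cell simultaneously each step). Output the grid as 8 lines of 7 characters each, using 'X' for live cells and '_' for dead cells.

Answer: _______
____XX_
___X___
___X___
____XX_
_______
_______
_______

Derivation:
Simulating step by step:
Generation 0 (given above): 16 live cells
Generation 1: 21 live cells
___XXX_
__XXXX_
_XX____
_XX____
__XXXXX
_X_XX__
__X_X__
_______
Generation 2: 11 live cells
__X__X_
_X___X_
____X__
____XX_
_____X_
_X_____
__X_X__
_______
Generation 3: 7 live cells
_______
____XX_
____X__
____XX_
____XX_
_______
_______
_______
Generation 4: 6 live cells
(generation 4 grid is the final answer)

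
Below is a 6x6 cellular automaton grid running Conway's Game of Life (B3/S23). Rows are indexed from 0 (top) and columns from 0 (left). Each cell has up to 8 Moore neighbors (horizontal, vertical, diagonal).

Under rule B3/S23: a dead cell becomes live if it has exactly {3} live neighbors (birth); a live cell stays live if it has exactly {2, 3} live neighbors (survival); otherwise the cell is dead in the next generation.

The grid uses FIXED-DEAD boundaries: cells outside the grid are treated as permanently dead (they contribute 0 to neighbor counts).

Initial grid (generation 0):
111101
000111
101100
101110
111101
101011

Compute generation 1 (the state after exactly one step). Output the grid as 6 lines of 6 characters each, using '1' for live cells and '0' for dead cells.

Simulating step by step:
Generation 0 (given above): 24 live cells
Generation 1: 14 live cells
(generation 1 grid is the final answer)

Answer: 011101
100001
000001
100000
100001
101011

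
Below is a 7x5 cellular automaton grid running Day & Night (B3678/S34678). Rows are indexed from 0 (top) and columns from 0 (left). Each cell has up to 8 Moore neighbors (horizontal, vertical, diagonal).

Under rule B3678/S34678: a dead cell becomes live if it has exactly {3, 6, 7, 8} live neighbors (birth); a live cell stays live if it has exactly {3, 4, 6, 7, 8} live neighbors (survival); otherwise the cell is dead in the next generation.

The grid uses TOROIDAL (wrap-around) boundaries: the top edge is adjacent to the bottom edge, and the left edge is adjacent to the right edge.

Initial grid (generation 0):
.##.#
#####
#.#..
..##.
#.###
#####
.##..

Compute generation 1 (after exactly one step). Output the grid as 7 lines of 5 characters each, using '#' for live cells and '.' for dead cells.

Answer: #####
.#..#
##.#.
#.#..
#####
.###.
####.

Derivation:
Simulating step by step:
Generation 0 (given above): 23 live cells
Generation 1: 24 live cells
(generation 1 grid is the final answer)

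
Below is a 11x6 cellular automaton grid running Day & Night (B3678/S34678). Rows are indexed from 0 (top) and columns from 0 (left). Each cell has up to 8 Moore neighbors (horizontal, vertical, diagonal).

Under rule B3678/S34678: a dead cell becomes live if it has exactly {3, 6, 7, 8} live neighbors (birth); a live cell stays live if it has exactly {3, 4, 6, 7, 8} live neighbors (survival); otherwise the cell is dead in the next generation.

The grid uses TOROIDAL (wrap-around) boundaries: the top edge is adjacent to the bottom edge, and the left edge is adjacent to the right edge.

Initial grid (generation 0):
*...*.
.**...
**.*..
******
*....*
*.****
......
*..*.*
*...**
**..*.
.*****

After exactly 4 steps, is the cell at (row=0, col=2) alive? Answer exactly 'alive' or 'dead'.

Simulating step by step:
Generation 0 (given above): 34 live cells
Generation 1: 35 live cells
*...*.
.***.*
.***..
*.***.
**.***
**..**
.**...
*....*
...***
.*...*
.****.
Generation 2: 34 live cells
*.***.
.*.*..
..**.*
****..
*...**
*...*.
**..*.
****.*
....**
....**
.****.
Generation 3: 35 live cells
..****
***..*
..**..
****..
*.*.*.
*..***
....**
.***..
.**...
*.*..*
****..
Generation 4: 36 live cells
***.**
**.*.*
.*****
....**
******
**.*.*
.*...*
*****.
......
**....
*.....

Cell (0,2) at generation 4: 1 -> alive

Answer: alive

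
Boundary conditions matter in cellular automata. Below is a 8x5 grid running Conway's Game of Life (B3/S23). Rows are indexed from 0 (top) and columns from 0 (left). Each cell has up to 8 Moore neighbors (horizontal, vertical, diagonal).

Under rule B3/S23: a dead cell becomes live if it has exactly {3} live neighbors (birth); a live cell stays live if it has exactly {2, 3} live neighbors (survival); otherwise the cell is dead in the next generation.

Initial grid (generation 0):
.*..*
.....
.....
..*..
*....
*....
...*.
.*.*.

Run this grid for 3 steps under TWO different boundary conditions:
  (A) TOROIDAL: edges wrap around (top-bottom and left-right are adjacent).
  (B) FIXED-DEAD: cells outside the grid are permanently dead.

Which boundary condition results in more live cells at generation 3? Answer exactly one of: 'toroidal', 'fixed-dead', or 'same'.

Answer: toroidal

Derivation:
Under TOROIDAL boundary, generation 3:
***.*
.....
.....
.....
.....
.....
.*..*
*.*.*
Population = 9

Under FIXED-DEAD boundary, generation 3:
.....
.....
.....
.....
.....
.....
.....
.....
Population = 0

Comparison: toroidal=9, fixed-dead=0 -> toroidal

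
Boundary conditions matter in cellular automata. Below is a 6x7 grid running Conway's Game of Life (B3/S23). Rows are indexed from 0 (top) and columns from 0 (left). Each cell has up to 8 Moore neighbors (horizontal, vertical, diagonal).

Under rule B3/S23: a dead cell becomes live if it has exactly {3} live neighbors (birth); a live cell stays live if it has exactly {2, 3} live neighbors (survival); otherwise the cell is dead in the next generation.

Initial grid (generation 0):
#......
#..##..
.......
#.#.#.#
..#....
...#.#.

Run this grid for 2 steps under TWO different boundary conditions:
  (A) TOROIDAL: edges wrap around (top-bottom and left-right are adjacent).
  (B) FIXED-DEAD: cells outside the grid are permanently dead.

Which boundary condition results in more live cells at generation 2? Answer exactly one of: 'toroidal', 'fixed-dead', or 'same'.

Answer: toroidal

Derivation:
Under TOROIDAL boundary, generation 2:
.......
....#..
###.###
...#...
######.
#.###.#
Population = 19

Under FIXED-DEAD boundary, generation 2:
.......
.......
..#.#..
##.#...
.####..
.......
Population = 9

Comparison: toroidal=19, fixed-dead=9 -> toroidal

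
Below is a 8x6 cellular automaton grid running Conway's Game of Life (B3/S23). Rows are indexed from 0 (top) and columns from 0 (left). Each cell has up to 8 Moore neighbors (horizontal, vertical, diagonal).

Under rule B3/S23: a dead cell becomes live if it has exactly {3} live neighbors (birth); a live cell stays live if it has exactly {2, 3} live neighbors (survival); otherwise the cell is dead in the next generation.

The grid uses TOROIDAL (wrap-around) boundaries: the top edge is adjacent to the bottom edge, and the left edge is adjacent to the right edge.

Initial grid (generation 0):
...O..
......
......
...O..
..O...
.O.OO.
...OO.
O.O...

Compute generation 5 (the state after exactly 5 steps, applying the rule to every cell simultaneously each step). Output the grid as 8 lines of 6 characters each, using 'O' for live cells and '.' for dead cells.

Simulating step by step:
Generation 0 (given above): 10 live cells
Generation 1: 8 live cells
......
......
......
......
..O.O.
....O.
.O..OO
..O.O.
Generation 2: 7 live cells
......
......
......
......
...O..
....O.
....OO
...OOO
Generation 3: 6 live cells
....O.
......
......
......
......
...OOO
......
...O.O
Generation 4: 6 live cells
....O.
......
......
......
....O.
....O.
...O.O
....O.
Generation 5: 8 live cells
(generation 5 grid is the final answer)

Answer: ......
......
......
......
......
...OOO
...O.O
...OOO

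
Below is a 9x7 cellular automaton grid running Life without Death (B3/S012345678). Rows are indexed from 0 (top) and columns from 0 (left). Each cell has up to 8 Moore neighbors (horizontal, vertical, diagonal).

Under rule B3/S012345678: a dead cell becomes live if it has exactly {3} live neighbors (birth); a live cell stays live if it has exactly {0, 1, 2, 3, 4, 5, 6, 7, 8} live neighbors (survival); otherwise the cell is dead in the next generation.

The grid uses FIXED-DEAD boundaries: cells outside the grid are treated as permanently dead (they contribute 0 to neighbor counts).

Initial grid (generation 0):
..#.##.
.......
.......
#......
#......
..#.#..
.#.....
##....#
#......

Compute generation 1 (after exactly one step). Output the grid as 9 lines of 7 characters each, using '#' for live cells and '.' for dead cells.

Answer: ..#.##.
.......
.......
#......
##.....
.##.#..
###....
##....#
##.....

Derivation:
Simulating step by step:
Generation 0 (given above): 12 live cells
Generation 1: 17 live cells
(generation 1 grid is the final answer)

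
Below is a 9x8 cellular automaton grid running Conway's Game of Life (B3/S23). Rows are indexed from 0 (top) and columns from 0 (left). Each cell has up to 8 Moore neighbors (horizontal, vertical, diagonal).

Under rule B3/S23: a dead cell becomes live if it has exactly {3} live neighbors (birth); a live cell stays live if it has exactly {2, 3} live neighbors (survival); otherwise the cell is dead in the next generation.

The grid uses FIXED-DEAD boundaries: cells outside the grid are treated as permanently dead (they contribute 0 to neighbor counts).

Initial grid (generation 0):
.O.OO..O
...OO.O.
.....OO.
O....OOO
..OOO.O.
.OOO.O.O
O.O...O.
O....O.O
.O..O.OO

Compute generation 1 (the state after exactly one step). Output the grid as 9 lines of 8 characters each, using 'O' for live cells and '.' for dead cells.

Answer: ..OOOO..
..OO..OO
........
...O...O
........
.....O.O
O.OOOO.O
O....O.O
.....OOO

Derivation:
Simulating step by step:
Generation 0 (given above): 32 live cells
Generation 1: 24 live cells
(generation 1 grid is the final answer)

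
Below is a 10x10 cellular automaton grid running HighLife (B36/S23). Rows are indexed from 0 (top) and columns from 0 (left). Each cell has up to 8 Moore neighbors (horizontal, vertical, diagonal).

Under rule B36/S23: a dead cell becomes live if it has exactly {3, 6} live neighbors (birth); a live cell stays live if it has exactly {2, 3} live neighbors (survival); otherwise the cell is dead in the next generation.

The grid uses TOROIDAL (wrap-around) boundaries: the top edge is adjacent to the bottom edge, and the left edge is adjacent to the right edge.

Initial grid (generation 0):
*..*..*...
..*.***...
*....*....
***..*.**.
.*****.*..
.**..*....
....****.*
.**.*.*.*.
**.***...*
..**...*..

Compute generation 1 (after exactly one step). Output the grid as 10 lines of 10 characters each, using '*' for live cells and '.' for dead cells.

Answer: .*....**..
.*.**.*...
*.**...*.*
*....*.***
.....*.**.
**..*.***.
*...*..**.
.**.....*.
*.*..*****
.....**..*

Derivation:
Simulating step by step:
Generation 0 (given above): 43 live cells
Generation 1: 43 live cells
(generation 1 grid is the final answer)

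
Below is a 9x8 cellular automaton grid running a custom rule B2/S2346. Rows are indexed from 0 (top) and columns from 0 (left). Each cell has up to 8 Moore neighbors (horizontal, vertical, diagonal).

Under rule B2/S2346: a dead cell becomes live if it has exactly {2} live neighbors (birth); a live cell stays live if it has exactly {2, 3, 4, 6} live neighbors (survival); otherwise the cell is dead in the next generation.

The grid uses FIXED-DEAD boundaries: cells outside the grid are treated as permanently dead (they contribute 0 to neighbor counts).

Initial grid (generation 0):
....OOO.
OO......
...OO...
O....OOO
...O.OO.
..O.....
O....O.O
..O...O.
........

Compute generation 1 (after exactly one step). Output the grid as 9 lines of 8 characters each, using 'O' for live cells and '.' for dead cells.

Answer: OO...O..
..O...O.
..O.O..O
..O..OOO
.OO..OO.
.O.O...O
..OO....
.O...OOO
........

Derivation:
Simulating step by step:
Generation 0 (given above): 20 live cells
Generation 1: 25 live cells
(generation 1 grid is the final answer)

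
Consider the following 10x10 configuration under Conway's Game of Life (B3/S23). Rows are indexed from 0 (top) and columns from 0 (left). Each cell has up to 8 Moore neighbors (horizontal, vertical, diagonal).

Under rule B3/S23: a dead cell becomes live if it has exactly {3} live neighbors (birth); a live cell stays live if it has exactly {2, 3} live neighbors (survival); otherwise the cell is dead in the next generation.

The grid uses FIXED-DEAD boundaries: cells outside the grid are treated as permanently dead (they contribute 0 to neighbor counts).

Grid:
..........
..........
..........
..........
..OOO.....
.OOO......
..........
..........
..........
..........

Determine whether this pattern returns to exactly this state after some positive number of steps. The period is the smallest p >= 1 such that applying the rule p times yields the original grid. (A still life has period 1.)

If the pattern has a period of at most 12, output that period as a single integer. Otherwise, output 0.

Answer: 2

Derivation:
Simulating and comparing each generation to the original:
Gen 0 (original, given above): 6 live cells
Gen 1: 6 live cells, differs from original
Gen 2: 6 live cells, MATCHES original -> period = 2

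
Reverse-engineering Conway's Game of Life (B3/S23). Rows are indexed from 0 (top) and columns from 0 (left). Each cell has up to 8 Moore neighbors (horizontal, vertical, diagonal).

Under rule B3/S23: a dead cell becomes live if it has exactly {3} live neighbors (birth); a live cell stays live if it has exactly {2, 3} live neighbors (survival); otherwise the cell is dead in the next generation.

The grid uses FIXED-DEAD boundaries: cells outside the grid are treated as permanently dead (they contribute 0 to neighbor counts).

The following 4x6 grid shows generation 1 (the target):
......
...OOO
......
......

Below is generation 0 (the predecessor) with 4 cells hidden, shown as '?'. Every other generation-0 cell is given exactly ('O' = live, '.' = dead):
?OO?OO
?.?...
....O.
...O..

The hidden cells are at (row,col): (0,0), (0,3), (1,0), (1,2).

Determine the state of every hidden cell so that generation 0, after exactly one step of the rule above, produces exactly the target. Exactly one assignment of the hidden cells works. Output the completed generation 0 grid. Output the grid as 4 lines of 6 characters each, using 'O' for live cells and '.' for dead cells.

Hidden generation-0 cells (in order): (0,0), (0,3), (1,0), (1,2).
A hidden cell only influences target cells in its own 3x3 neighborhood. Try each of the 2^4 = 16 assignments, step the completed generation 0 forward once under B3/S23, and compare with the target:
  (0,0)=. (0,3)=. (1,0)=. (1,2)=. -> step reproduces the target at every cell -> ACCEPT
  (0,0)=. (0,3)=. (1,0)=. (1,2)=O -> step gives (0,1)='O' but target has '.' -> reject
  (0,0)=. (0,3)=. (1,0)=O (1,2)=. -> step gives (0,1)='O' but target has '.' -> reject
  (0,0)=. (0,3)=. (1,0)=O (1,2)=O -> step gives (0,1)='O' but target has '.' -> reject
  (0,0)=. (0,3)=O (1,0)=. (1,2)=. -> step gives (0,2)='O' but target has '.' -> reject
  (0,0)=. (0,3)=O (1,0)=. (1,2)=O -> step gives (0,1)='O' but target has '.' -> reject
  (0,0)=. (0,3)=O (1,0)=O (1,2)=. -> step gives (0,1)='O' but target has '.' -> reject
  (0,0)=. (0,3)=O (1,0)=O (1,2)=O -> step gives (0,1)='O' but target has '.' -> reject
  (0,0)=O (0,3)=. (1,0)=. (1,2)=. -> step gives (0,1)='O' but target has '.' -> reject
  (0,0)=O (0,3)=. (1,0)=. (1,2)=O -> step gives (0,1)='O' but target has '.' -> reject
  (0,0)=O (0,3)=. (1,0)=O (1,2)=. -> step gives (0,0)='O' but target has '.' -> reject
  (0,0)=O (0,3)=. (1,0)=O (1,2)=O -> step gives (0,0)='O' but target has '.' -> reject
  (0,0)=O (0,3)=O (1,0)=. (1,2)=. -> step gives (0,1)='O' but target has '.' -> reject
  (0,0)=O (0,3)=O (1,0)=. (1,2)=O -> step gives (0,1)='O' but target has '.' -> reject
  (0,0)=O (0,3)=O (1,0)=O (1,2)=. -> step gives (0,0)='O' but target has '.' -> reject
  (0,0)=O (0,3)=O (1,0)=O (1,2)=O -> step gives (0,0)='O' but target has '.' -> reject
Unique solution: (0,0)=dead, (0,3)=dead, (1,0)=dead, (1,2)=dead.
Check: live-neighbor counts of every cell in the completed generation 0:
111211
122333
001211
001121
Applying B3/S23 to generation 0 with these counts gives:
......
...OOO
......
......
which matches the target exactly.

Answer: .OO.OO
......
....O.
...O..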